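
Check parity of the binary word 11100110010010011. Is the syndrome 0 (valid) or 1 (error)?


Syndrome = XOR of all bits = 1 XOR 1 XOR 1 XOR 0 XOR 0 XOR 1 XOR 1 XOR 0 XOR 0 XOR 1 XOR 0 XOR 0 XOR 1 XOR 0 XOR 0 XOR 1 XOR 1 = 1

1


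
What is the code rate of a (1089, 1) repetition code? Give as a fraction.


Rate = k/n = 1/1089

1/1089


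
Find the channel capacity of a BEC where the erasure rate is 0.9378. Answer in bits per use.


C = 1 - epsilon = 1 - 0.9378 = 0.0622

0.0622 bits


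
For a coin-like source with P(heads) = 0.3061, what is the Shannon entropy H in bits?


H = -p*log2(p) - (1-p)*log2(1-p). -0.3061*log2(0.3061) = 0.522796; -0.6939*log2(0.6939) = 0.365824. H = 0.522796 + 0.365824 = 0.8886

0.8886 bits


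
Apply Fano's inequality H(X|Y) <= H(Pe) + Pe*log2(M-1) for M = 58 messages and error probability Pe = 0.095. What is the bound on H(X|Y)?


H(Pe) = -Pe*log2(Pe) - (1-Pe)*log2(1-Pe) = -0.095*log2(0.095) - 0.905*log2(0.905) = 0.322613 + 0.130329 = 0.4529. Pe*log2(M-1) = 0.095*log2(57) = 0.554125. Bound = H(Pe) + Pe*log2(M-1) = 0.322613 + 0.130329 + 0.554125 = 1.0071

1.0071 bits


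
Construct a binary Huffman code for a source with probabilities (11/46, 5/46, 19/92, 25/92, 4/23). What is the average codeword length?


Huffman construction (repeatedly merge the two least-probable nodes; each merge adds 1 bit to every symbol beneath it): 5/46 + 4/23 = 13/46; 19/92 + 11/46 = 41/92; 25/92 + 13/46 = 51/92; 41/92 + 51/92 = 1. Resulting codeword lengths (in the order the probabilities were given): (2, 3, 2, 2, 3). L_avg = sum(p_i * l_i) = 11/46*2 + 5/46*3 + 19/92*2 + 25/92*2 + 4/23*3 = 105/46 = 2.2826

2.2826 bits


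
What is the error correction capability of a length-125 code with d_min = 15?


Correction capability = floor((d-1)/2) = floor((15-1)/2) = 7

7 errors


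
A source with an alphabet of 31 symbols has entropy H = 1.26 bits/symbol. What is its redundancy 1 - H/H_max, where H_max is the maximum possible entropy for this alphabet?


H_max = log2(K) = log2(31) = 4.9542 bits/symbol. Redundancy = 1 - H/H_max = 1 - 1.26/4.9542 = 1 - 0.2543 = 0.7457

0.7457


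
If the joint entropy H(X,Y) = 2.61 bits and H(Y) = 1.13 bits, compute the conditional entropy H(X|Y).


H(X|Y) = H(X,Y) - H(Y) = 2.61 - 1.13 = 1.48

1.48 bits


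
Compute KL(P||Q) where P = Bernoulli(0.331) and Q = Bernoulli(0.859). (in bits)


KL = p*log2(p/q) + (1-p)*log2((1-p)/(1-q)) = 0.331*log2(0.331/0.859) + 0.669*log2(0.669/0.141) = 1.0474

1.0474 bits


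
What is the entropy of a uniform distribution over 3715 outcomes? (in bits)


H = log2(n) = log2(3715) = 11.8591

11.8591 bits


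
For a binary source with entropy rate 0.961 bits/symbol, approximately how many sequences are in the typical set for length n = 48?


log2|A_typical| = nH = 48 * 0.961 = 46.128, so |A_typical| ~ 2^46.128 = 7.690e+13

7.690e+13


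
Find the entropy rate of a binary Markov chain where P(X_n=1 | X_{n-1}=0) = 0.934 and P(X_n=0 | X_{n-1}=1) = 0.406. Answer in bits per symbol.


Stationary distribution: pi_0 = p10/(p01+p10) = 0.303, pi_1 = 0.697. Entropy rate H' = pi_0*H(p01) + pi_1*H(p10) = 0.303*0.3508 + 0.697*0.9744 = 0.7854

0.7854 bits/symbol


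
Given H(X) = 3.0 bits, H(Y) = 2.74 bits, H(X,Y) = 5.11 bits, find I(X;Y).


I(X;Y) = H(X) + H(Y) - H(X,Y) = 3.0 + 2.74 - 5.11 = 0.63

0.63 bits


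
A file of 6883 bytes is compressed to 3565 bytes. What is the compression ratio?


Ratio = original / compressed = 6883 / 3565 = 1.9307

1.9307


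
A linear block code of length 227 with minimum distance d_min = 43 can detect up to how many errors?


Detection capability = d_min - 1 = 43 - 1 = 42

42 errors


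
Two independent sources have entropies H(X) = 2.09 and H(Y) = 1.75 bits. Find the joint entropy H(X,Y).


For independent variables, H(X,Y) = H(X) + H(Y) = 2.09 + 1.75 = 3.84

3.84 bits


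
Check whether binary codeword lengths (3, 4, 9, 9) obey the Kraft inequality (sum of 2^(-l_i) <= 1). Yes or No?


Kraft sum = sum(2^(-l_i)) = 0.1914, need <= 1. Result: satisfied (a binary prefix-free code with these lengths exists)

Yes


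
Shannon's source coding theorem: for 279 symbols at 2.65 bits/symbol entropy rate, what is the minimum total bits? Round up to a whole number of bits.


Minimum bits >= n * H = 279 * 2.65 = 739.35, rounded up to a whole number of bits = 740

740 bits


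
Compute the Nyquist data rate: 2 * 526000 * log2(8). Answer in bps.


Rate = 2 * B * log2(M) = 2 * 526000 * 3.0 = 3156000.0

3156000.0 bps


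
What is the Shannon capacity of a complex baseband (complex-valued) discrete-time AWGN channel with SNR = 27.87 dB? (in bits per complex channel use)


SNR_linear = 10^(27.87/10) = 612.3504; C = log2(1 + SNR_linear) = log2(1 + 612.3504) = 9.2606

9.2606 bits/channel use


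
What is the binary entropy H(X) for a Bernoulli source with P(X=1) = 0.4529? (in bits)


H = -p*log2(p) - (1-p)*log2(1-p). -0.4529*log2(0.4529) = 0.517545; -0.5471*log2(0.5471) = 0.476045. H = 0.517545 + 0.476045 = 0.9936

0.9936 bits


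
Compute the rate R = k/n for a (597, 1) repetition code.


Rate = k/n = 1/597

1/597


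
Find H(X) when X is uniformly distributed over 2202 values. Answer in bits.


H = log2(n) = log2(2202) = 11.1046

11.1046 bits


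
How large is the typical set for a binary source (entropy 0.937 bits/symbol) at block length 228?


log2|A_typical| = nH = 228 * 0.937 = 213.636, so |A_typical| ~ 2^213.636 = 2.046e+64

2.046e+64


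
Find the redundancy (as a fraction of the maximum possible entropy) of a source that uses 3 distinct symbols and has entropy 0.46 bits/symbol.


H_max = log2(K) = log2(3) = 1.585 bits/symbol. Redundancy = 1 - H/H_max = 1 - 0.46/1.585 = 1 - 0.2902 = 0.7098

0.7098


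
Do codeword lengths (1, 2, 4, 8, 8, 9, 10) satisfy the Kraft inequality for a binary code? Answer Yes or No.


Kraft sum = sum(2^(-l_i)) = 0.8232, need <= 1. Result: satisfied (a binary prefix-free code with these lengths exists)

Yes


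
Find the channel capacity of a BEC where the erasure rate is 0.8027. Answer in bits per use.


C = 1 - epsilon = 1 - 0.8027 = 0.1973

0.1973 bits


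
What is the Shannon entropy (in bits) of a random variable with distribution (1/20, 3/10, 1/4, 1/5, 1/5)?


H = -sum(p_i * log2(p_i)). Terms: -(1/20)*log2(1/20) = 0.216096; -(3/10)*log2(3/10) = 0.521090; -(1/4)*log2(1/4) = 0.500000; -(1/5)*log2(1/5) = 0.464386; -(1/5)*log2(1/5) = 0.464386. H = 0.216096 + 0.521090 + 0.500000 + 0.464386 + 0.464386 = 2.166

2.166 bits


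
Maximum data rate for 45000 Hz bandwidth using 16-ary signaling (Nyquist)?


Rate = 2 * B * log2(M) = 2 * 45000 * 4.0 = 360000.0

360000.0 bps


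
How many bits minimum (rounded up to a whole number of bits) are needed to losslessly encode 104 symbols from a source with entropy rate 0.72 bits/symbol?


Minimum bits >= n * H = 104 * 0.72 = 74.88, rounded up to a whole number of bits = 75

75 bits


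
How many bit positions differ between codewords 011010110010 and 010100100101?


Count differing positions: . . ^ ^ ^ . . ^ . ^ ^ ^ = 7 differences

7


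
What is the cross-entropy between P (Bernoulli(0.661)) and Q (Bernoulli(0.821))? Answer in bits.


H(P,Q) = -p*log2(q) - (1-p)*log2(1-q). -0.661*log2(0.821) = 0.188085; -0.339*log2(0.179) = 0.841387. H(P,Q) = 0.188085 + 0.841387 = 1.0295

1.0295 bits


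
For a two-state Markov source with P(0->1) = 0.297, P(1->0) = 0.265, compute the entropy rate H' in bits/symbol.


Stationary distribution: pi_0 = p10/(p01+p10) = 0.4715, pi_1 = 0.5285. Entropy rate H' = pi_0*H(p01) + pi_1*H(p10) = 0.4715*0.8776 + 0.5285*0.8342 = 0.8547

0.8547 bits/symbol


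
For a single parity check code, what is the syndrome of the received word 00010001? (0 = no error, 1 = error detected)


Syndrome = XOR of all bits = 0 XOR 0 XOR 0 XOR 1 XOR 0 XOR 0 XOR 0 XOR 1 = 0

0


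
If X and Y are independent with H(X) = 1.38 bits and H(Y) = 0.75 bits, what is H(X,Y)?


For independent variables, H(X,Y) = H(X) + H(Y) = 1.38 + 0.75 = 2.13

2.13 bits


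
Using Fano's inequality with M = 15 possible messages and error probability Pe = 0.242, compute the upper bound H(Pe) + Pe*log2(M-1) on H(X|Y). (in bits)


H(Pe) = -Pe*log2(Pe) - (1-Pe)*log2(1-Pe) = -0.242*log2(0.242) - 0.758*log2(0.758) = 0.495355 + 0.302996 = 0.7984. Pe*log2(M-1) = 0.242*log2(14) = 0.921380. Bound = H(Pe) + Pe*log2(M-1) = 0.495355 + 0.302996 + 0.921380 = 1.7197

1.7197 bits


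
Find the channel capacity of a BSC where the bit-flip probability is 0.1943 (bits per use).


H(p) = -p*log2(p) - (1-p)*log2(1-p) = -0.1943*log2(0.1943) - 0.8057*log2(0.8057) = 0.459256 + 0.251125 = 0.7104. C = 1 - H(p) = 1 - 0.7104 = 0.2896

0.2896 bits


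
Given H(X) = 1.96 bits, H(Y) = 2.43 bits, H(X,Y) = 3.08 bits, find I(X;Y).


I(X;Y) = H(X) + H(Y) - H(X,Y) = 1.96 + 2.43 - 3.08 = 1.31

1.31 bits


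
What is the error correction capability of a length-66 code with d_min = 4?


Correction capability = floor((d-1)/2) = floor((4-1)/2) = 1

1 errors


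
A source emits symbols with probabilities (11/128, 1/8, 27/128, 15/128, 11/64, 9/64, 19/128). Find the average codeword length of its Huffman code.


Huffman construction (repeatedly merge the two least-probable nodes; each merge adds 1 bit to every symbol beneath it): 11/128 + 15/128 = 13/64; 1/8 + 9/64 = 17/64; 19/128 + 11/64 = 41/128; 13/64 + 27/128 = 53/128; 17/64 + 41/128 = 75/128; 53/128 + 75/128 = 1. Resulting codeword lengths (in the order the probabilities were given): (3, 3, 2, 3, 3, 3, 3). L_avg = sum(p_i * l_i) = 11/128*3 + 1/8*3 + 27/128*2 + 15/128*3 + 11/64*3 + 9/64*3 + 19/128*3 = 357/128 = 2.7891

2.7891 bits


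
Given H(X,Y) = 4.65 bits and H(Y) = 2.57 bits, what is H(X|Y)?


H(X|Y) = H(X,Y) - H(Y) = 4.65 - 2.57 = 2.08

2.08 bits


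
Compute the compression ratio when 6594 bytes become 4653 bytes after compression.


Ratio = original / compressed = 6594 / 4653 = 1.4172

1.4172


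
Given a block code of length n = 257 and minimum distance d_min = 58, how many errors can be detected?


Detection capability = d_min - 1 = 58 - 1 = 57

57 errors


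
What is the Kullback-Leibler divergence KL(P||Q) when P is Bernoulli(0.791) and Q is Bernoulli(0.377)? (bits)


KL = p*log2(p/q) + (1-p)*log2((1-p)/(1-q)) = 0.791*log2(0.791/0.377) + 0.209*log2(0.209/0.623) = 0.5163

0.5163 bits


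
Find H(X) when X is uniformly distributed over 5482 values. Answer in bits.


H = log2(n) = log2(5482) = 12.4205

12.4205 bits


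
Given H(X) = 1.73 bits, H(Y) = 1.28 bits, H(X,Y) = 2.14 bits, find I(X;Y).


I(X;Y) = H(X) + H(Y) - H(X,Y) = 1.73 + 1.28 - 2.14 = 0.87

0.87 bits


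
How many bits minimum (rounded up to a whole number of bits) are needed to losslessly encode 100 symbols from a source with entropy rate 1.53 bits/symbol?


Minimum bits >= n * H = 100 * 1.53 = 153.0, rounded up to a whole number of bits = 153

153 bits


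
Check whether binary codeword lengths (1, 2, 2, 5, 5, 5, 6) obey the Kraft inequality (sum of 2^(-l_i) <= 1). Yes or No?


Kraft sum = sum(2^(-l_i)) = 1.1094, need <= 1. Result: violated (a binary prefix-free code with these lengths cannot exist)

No


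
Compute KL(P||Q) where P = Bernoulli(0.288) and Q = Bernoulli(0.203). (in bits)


KL = p*log2(p/q) + (1-p)*log2((1-p)/(1-q)) = 0.288*log2(0.288/0.203) + 0.712*log2(0.712/0.797) = 0.0295

0.0295 bits


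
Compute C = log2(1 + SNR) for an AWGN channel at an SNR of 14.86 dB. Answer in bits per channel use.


SNR_linear = 10^(14.86/10) = 30.6196; C = log2(1 + SNR_linear) = log2(1 + 30.6196) = 4.9827

4.9827 bits/channel use


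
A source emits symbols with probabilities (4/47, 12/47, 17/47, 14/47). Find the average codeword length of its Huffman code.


Huffman construction (repeatedly merge the two least-probable nodes; each merge adds 1 bit to every symbol beneath it): 4/47 + 12/47 = 16/47; 14/47 + 16/47 = 30/47; 17/47 + 30/47 = 1. Resulting codeword lengths (in the order the probabilities were given): (3, 3, 1, 2). L_avg = sum(p_i * l_i) = 4/47*3 + 12/47*3 + 17/47*1 + 14/47*2 = 93/47 = 1.9787

1.9787 bits


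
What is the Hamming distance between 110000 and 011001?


Count differing positions: ^ . ^ . . ^ = 3 differences

3


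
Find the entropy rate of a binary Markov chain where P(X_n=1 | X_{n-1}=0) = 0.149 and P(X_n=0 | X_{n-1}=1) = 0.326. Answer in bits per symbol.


Stationary distribution: pi_0 = p10/(p01+p10) = 0.6863, pi_1 = 0.3137. Entropy rate H' = pi_0*H(p01) + pi_1*H(p10) = 0.6863*0.6073 + 0.3137*0.9108 = 0.7025

0.7025 bits/symbol


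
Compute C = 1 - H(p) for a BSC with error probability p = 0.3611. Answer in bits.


H(p) = -p*log2(p) - (1-p)*log2(1-p) = -0.3611*log2(0.3611) - 0.6389*log2(0.6389) = 0.530647 + 0.412945 = 0.9436. C = 1 - H(p) = 1 - 0.9436 = 0.0564

0.0564 bits


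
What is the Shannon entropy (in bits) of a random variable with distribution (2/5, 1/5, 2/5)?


H = -sum(p_i * log2(p_i)). Terms: -(2/5)*log2(2/5) = 0.528771; -(1/5)*log2(1/5) = 0.464386; -(2/5)*log2(2/5) = 0.528771. H = 0.528771 + 0.464386 + 0.528771 = 1.5219

1.5219 bits


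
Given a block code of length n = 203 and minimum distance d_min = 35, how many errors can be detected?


Detection capability = d_min - 1 = 35 - 1 = 34

34 errors


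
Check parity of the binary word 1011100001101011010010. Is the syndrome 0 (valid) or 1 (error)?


Syndrome = XOR of all bits = 1 XOR 0 XOR 1 XOR 1 XOR 1 XOR 0 XOR 0 XOR 0 XOR 0 XOR 1 XOR 1 XOR 0 XOR 1 XOR 0 XOR 1 XOR 1 XOR 0 XOR 1 XOR 0 XOR 0 XOR 1 XOR 0 = 1

1


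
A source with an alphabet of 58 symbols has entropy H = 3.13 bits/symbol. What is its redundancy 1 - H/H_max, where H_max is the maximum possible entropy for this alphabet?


H_max = log2(K) = log2(58) = 5.858 bits/symbol. Redundancy = 1 - H/H_max = 1 - 3.13/5.858 = 1 - 0.5343 = 0.4657

0.4657


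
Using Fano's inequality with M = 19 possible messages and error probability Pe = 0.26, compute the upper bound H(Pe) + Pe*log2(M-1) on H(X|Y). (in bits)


H(Pe) = -Pe*log2(Pe) - (1-Pe)*log2(1-Pe) = -0.26*log2(0.26) - 0.74*log2(0.74) = 0.505288 + 0.321458 = 0.8267. Pe*log2(M-1) = 0.26*log2(18) = 1.084181. Bound = H(Pe) + Pe*log2(M-1) = 0.505288 + 0.321458 + 1.084181 = 1.9109

1.9109 bits


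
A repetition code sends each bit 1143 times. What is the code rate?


Rate = k/n = 1/1143

1/1143


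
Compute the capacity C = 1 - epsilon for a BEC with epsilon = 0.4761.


C = 1 - epsilon = 1 - 0.4761 = 0.5239

0.5239 bits


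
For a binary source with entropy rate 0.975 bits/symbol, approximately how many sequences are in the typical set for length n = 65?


log2|A_typical| = nH = 65 * 0.975 = 63.375, so |A_typical| ~ 2^63.375 = 1.196e+19

1.196e+19


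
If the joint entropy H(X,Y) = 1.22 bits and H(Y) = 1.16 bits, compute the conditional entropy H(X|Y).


H(X|Y) = H(X,Y) - H(Y) = 1.22 - 1.16 = 0.06

0.06 bits


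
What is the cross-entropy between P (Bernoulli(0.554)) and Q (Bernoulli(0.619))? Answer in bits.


H(P,Q) = -p*log2(q) - (1-p)*log2(1-q). -0.554*log2(0.619) = 0.383362; -0.446*log2(0.381) = 0.620893. H(P,Q) = 0.383362 + 0.620893 = 1.0043

1.0043 bits


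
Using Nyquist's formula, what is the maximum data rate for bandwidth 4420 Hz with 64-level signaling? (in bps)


Rate = 2 * B * log2(M) = 2 * 4420 * 6.0 = 53040.0

53040.0 bps


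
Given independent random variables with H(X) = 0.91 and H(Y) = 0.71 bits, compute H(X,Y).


For independent variables, H(X,Y) = H(X) + H(Y) = 0.91 + 0.71 = 1.62

1.62 bits


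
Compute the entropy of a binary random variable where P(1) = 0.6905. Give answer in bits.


H = -p*log2(p) - (1-p)*log2(1-p). -0.6905*log2(0.6905) = 0.368925; -0.3095*log2(0.3095) = 0.523670. H = 0.368925 + 0.523670 = 0.8926

0.8926 bits


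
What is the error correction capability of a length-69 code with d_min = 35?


Correction capability = floor((d-1)/2) = floor((35-1)/2) = 17

17 errors


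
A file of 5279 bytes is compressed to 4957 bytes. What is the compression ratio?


Ratio = original / compressed = 5279 / 4957 = 1.065

1.065


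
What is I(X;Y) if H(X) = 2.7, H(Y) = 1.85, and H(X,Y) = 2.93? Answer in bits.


I(X;Y) = H(X) + H(Y) - H(X,Y) = 2.7 + 1.85 - 2.93 = 1.62

1.62 bits


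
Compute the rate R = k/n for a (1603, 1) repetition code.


Rate = k/n = 1/1603

1/1603


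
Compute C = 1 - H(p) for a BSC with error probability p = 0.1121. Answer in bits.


H(p) = -p*log2(p) - (1-p)*log2(1-p) = -0.1121*log2(0.1121) - 0.8879*log2(0.8879) = 0.353916 + 0.152302 = 0.5062. C = 1 - H(p) = 1 - 0.5062 = 0.4938

0.4938 bits


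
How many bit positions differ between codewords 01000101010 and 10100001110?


Count differing positions: ^ ^ ^ . . ^ . . ^ . . = 5 differences

5


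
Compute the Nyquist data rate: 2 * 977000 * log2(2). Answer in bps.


Rate = 2 * B * log2(M) = 2 * 977000 * 1.0 = 1954000.0

1954000.0 bps


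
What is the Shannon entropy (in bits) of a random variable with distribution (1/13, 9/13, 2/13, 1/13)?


H = -sum(p_i * log2(p_i)). Terms: -(1/13)*log2(1/13) = 0.284649; -(9/13)*log2(9/13) = 0.367279; -(2/13)*log2(2/13) = 0.415452; -(1/13)*log2(1/13) = 0.284649. H = 0.284649 + 0.367279 + 0.415452 + 0.284649 = 1.352

1.352 bits


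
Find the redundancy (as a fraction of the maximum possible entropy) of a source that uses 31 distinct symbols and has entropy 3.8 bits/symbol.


H_max = log2(K) = log2(31) = 4.9542 bits/symbol. Redundancy = 1 - H/H_max = 1 - 3.8/4.9542 = 1 - 0.767 = 0.233

0.233


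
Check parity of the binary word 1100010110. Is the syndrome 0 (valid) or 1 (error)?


Syndrome = XOR of all bits = 1 XOR 1 XOR 0 XOR 0 XOR 0 XOR 1 XOR 0 XOR 1 XOR 1 XOR 0 = 1

1


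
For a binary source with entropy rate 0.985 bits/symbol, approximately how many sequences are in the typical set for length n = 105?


log2|A_typical| = nH = 105 * 0.985 = 103.425, so |A_typical| ~ 2^103.425 = 1.362e+31

1.362e+31


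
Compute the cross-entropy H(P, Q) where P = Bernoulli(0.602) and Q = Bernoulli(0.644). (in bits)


H(P,Q) = -p*log2(q) - (1-p)*log2(1-q). -0.602*log2(0.644) = 0.382190; -0.398*log2(0.356) = 0.593040. H(P,Q) = 0.382190 + 0.593040 = 0.9752

0.9752 bits


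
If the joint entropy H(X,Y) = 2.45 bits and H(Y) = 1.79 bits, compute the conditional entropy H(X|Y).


H(X|Y) = H(X,Y) - H(Y) = 2.45 - 1.79 = 0.66

0.66 bits


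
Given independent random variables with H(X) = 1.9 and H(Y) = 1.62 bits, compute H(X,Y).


For independent variables, H(X,Y) = H(X) + H(Y) = 1.9 + 1.62 = 3.52

3.52 bits


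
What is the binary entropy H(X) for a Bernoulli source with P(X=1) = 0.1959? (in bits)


H = -p*log2(p) - (1-p)*log2(1-p). -0.1959*log2(0.1959) = 0.460720; -0.8041*log2(0.8041) = 0.252932. H = 0.460720 + 0.252932 = 0.7137

0.7137 bits


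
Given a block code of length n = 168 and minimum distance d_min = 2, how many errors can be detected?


Detection capability = d_min - 1 = 2 - 1 = 1

1 errors


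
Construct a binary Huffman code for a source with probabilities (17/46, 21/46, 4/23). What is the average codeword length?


Huffman construction (repeatedly merge the two least-probable nodes; each merge adds 1 bit to every symbol beneath it): 4/23 + 17/46 = 25/46; 21/46 + 25/46 = 1. Resulting codeword lengths (in the order the probabilities were given): (2, 1, 2). L_avg = sum(p_i * l_i) = 17/46*2 + 21/46*1 + 4/23*2 = 71/46 = 1.5435

1.5435 bits


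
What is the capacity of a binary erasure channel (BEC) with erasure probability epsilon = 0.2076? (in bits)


C = 1 - epsilon = 1 - 0.2076 = 0.7924

0.7924 bits


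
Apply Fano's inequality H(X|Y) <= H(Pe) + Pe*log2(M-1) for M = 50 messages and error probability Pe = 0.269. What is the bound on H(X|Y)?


H(Pe) = -Pe*log2(Pe) - (1-Pe)*log2(1-Pe) = -0.269*log2(0.269) - 0.731*log2(0.731) = 0.509573 + 0.330453 = 0.84. Pe*log2(M-1) = 0.269*log2(49) = 1.510357. Bound = H(Pe) + Pe*log2(M-1) = 0.509573 + 0.330453 + 1.510357 = 2.3504

2.3504 bits


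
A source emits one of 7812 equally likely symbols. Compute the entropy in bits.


H = log2(n) = log2(7812) = 12.9315

12.9315 bits


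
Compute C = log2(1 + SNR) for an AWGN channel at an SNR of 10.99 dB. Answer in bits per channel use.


SNR_linear = 10^(10.99/10) = 12.5603; C = log2(1 + SNR_linear) = log2(1 + 12.5603) = 3.7613

3.7613 bits/channel use


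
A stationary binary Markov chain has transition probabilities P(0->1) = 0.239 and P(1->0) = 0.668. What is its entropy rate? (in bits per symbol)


Stationary distribution: pi_0 = p10/(p01+p10) = 0.7365, pi_1 = 0.2635. Entropy rate H' = pi_0*H(p01) + pi_1*H(p10) = 0.7365*0.7934 + 0.2635*0.917 = 0.8259

0.8259 bits/symbol


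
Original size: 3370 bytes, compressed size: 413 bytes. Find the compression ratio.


Ratio = original / compressed = 3370 / 413 = 8.1598

8.1598


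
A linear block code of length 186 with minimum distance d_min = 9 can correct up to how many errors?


Correction capability = floor((d-1)/2) = floor((9-1)/2) = 4

4 errors


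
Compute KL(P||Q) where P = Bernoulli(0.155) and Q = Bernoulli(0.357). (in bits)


KL = p*log2(p/q) + (1-p)*log2((1-p)/(1-q)) = 0.155*log2(0.155/0.357) + 0.845*log2(0.845/0.643) = 0.1465

0.1465 bits


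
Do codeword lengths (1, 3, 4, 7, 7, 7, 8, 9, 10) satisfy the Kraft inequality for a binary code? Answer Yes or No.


Kraft sum = sum(2^(-l_i)) = 0.7178, need <= 1. Result: satisfied (a binary prefix-free code with these lengths exists)

Yes


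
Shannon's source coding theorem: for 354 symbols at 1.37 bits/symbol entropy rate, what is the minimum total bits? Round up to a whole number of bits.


Minimum bits >= n * H = 354 * 1.37 = 484.98, rounded up to a whole number of bits = 485

485 bits


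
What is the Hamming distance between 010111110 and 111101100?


Count differing positions: ^ . ^ . ^ . . ^ . = 4 differences

4


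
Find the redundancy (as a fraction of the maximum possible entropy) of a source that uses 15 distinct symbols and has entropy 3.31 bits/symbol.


H_max = log2(K) = log2(15) = 3.9069 bits/symbol. Redundancy = 1 - H/H_max = 1 - 3.31/3.9069 = 1 - 0.8472 = 0.1528

0.1528


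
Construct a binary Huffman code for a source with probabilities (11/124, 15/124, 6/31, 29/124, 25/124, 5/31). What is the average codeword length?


Huffman construction (repeatedly merge the two least-probable nodes; each merge adds 1 bit to every symbol beneath it): 11/124 + 15/124 = 13/62; 5/31 + 6/31 = 11/31; 25/124 + 13/62 = 51/124; 29/124 + 11/31 = 73/124; 51/124 + 73/124 = 1. Resulting codeword lengths (in the order the probabilities were given): (3, 3, 3, 2, 2, 3). L_avg = sum(p_i * l_i) = 11/124*3 + 15/124*3 + 6/31*3 + 29/124*2 + 25/124*2 + 5/31*3 = 159/62 = 2.5645

2.5645 bits


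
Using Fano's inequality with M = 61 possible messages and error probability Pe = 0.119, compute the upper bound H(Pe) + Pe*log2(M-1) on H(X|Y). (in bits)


H(Pe) = -Pe*log2(Pe) - (1-Pe)*log2(1-Pe) = -0.119*log2(0.119) - 0.881*log2(0.881) = 0.365445 + 0.161035 = 0.5265. Pe*log2(M-1) = 0.119*log2(60) = 0.702920. Bound = H(Pe) + Pe*log2(M-1) = 0.365445 + 0.161035 + 0.702920 = 1.2294

1.2294 bits


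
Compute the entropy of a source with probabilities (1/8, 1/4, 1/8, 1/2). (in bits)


H = -sum(p_i * log2(p_i)). Terms: -(1/8)*log2(1/8) = 0.375000; -(1/4)*log2(1/4) = 0.500000; -(1/8)*log2(1/8) = 0.375000; -(1/2)*log2(1/2) = 0.500000. H = 0.375000 + 0.500000 + 0.375000 + 0.500000 = 1.75

1.75 bits


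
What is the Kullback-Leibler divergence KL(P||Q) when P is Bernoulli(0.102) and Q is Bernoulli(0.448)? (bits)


KL = p*log2(p/q) + (1-p)*log2((1-p)/(1-q)) = 0.102*log2(0.102/0.448) + 0.898*log2(0.898/0.552) = 0.4127

0.4127 bits


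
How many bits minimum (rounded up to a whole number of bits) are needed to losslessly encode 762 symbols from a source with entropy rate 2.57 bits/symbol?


Minimum bits >= n * H = 762 * 2.57 = 1958.34, rounded up to a whole number of bits = 1959

1959 bits


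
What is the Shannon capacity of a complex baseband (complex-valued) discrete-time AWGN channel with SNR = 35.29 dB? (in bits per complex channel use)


SNR_linear = 10^(35.29/10) = 3380.6484; C = log2(1 + SNR_linear) = log2(1 + 3380.6484) = 11.7235

11.7235 bits/channel use


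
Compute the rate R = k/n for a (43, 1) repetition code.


Rate = k/n = 1/43

1/43


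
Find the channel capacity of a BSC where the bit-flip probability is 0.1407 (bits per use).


H(p) = -p*log2(p) - (1-p)*log2(1-p) = -0.1407*log2(0.1407) - 0.8593*log2(0.8593) = 0.398083 + 0.187986 = 0.5861. C = 1 - H(p) = 1 - 0.5861 = 0.4139

0.4139 bits


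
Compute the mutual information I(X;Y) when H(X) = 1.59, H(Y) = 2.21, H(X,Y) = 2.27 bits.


I(X;Y) = H(X) + H(Y) - H(X,Y) = 1.59 + 2.21 - 2.27 = 1.53

1.53 bits


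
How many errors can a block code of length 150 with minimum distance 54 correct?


Correction capability = floor((d-1)/2) = floor((54-1)/2) = 26

26 errors


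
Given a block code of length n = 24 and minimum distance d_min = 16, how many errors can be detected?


Detection capability = d_min - 1 = 16 - 1 = 15

15 errors


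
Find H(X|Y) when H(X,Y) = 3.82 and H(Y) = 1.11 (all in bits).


H(X|Y) = H(X,Y) - H(Y) = 3.82 - 1.11 = 2.71

2.71 bits


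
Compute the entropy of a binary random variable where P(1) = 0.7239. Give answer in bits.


H = -p*log2(p) - (1-p)*log2(1-p). -0.7239*log2(0.7239) = 0.337437; -0.2761*log2(0.2761) = 0.512645. H = 0.337437 + 0.512645 = 0.8501

0.8501 bits


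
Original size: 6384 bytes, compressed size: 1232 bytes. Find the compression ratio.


Ratio = original / compressed = 6384 / 1232 = 5.1818

5.1818


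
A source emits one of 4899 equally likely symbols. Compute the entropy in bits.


H = log2(n) = log2(4899) = 12.2583

12.2583 bits


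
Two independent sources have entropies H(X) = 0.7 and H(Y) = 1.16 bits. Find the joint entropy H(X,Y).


For independent variables, H(X,Y) = H(X) + H(Y) = 0.7 + 1.16 = 1.86

1.86 bits


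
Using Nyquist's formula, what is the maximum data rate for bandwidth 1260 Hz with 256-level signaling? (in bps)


Rate = 2 * B * log2(M) = 2 * 1260 * 8.0 = 20160.0

20160.0 bps


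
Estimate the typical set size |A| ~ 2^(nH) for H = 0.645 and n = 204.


log2|A_typical| = nH = 204 * 0.645 = 131.58, so |A_typical| ~ 2^131.58 = 4.069e+39

4.069e+39


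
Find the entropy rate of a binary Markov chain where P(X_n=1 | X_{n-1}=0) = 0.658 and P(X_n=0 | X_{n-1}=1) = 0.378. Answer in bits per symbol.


Stationary distribution: pi_0 = p10/(p01+p10) = 0.3649, pi_1 = 0.6351. Entropy rate H' = pi_0*H(p01) + pi_1*H(p10) = 0.3649*0.9267 + 0.6351*0.9566 = 0.9457

0.9457 bits/symbol


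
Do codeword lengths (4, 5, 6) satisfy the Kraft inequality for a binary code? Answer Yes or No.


Kraft sum = sum(2^(-l_i)) = 0.1094, need <= 1. Result: satisfied (a binary prefix-free code with these lengths exists)

Yes


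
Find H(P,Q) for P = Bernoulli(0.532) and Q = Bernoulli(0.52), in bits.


H(P,Q) = -p*log2(q) - (1-p)*log2(1-q). -0.532*log2(0.52) = 0.501898; -0.468*log2(0.48) = 0.495562. H(P,Q) = 0.501898 + 0.495562 = 0.9975

0.9975 bits


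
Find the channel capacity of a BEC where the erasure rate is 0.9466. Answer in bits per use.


C = 1 - epsilon = 1 - 0.9466 = 0.0534

0.0534 bits


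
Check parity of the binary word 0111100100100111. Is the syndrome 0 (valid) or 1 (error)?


Syndrome = XOR of all bits = 0 XOR 1 XOR 1 XOR 1 XOR 1 XOR 0 XOR 0 XOR 1 XOR 0 XOR 0 XOR 1 XOR 0 XOR 0 XOR 1 XOR 1 XOR 1 = 1

1


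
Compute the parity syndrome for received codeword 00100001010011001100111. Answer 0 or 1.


Syndrome = XOR of all bits = 0 XOR 0 XOR 1 XOR 0 XOR 0 XOR 0 XOR 0 XOR 1 XOR 0 XOR 1 XOR 0 XOR 0 XOR 1 XOR 1 XOR 0 XOR 0 XOR 1 XOR 1 XOR 0 XOR 0 XOR 1 XOR 1 XOR 1 = 0

0


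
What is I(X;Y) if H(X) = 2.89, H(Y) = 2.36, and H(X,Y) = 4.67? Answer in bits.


I(X;Y) = H(X) + H(Y) - H(X,Y) = 2.89 + 2.36 - 4.67 = 0.58

0.58 bits


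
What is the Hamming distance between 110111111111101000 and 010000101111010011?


Count differing positions: ^ . . ^ ^ ^ . ^ . . . . ^ ^ ^ . ^ ^ = 10 differences

10


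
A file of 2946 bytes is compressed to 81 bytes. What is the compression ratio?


Ratio = original / compressed = 2946 / 81 = 36.3704

36.3704


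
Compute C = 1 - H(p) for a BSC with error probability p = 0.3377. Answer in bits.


H(p) = -p*log2(p) - (1-p)*log2(1-p) = -0.3377*log2(0.3377) - 0.6623*log2(0.6623) = 0.528901 + 0.393700 = 0.9226. C = 1 - H(p) = 1 - 0.9226 = 0.0774

0.0774 bits


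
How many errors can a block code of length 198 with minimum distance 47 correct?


Correction capability = floor((d-1)/2) = floor((47-1)/2) = 23

23 errors


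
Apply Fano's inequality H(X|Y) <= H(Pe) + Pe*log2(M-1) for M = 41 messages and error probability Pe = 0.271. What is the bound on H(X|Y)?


H(Pe) = -Pe*log2(Pe) - (1-Pe)*log2(1-Pe) = -0.271*log2(0.271) - 0.729*log2(0.729) = 0.510465 + 0.332431 = 0.8429. Pe*log2(M-1) = 0.271*log2(40) = 1.442243. Bound = H(Pe) + Pe*log2(M-1) = 0.510465 + 0.332431 + 1.442243 = 2.2851

2.2851 bits


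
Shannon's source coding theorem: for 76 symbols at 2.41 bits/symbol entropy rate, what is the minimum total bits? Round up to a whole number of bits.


Minimum bits >= n * H = 76 * 2.41 = 183.16, rounded up to a whole number of bits = 184

184 bits


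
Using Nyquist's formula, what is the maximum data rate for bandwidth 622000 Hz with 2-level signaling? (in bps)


Rate = 2 * B * log2(M) = 2 * 622000 * 1.0 = 1244000.0

1244000.0 bps


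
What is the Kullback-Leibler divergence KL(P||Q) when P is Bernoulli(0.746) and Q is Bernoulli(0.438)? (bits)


KL = p*log2(p/q) + (1-p)*log2((1-p)/(1-q)) = 0.746*log2(0.746/0.438) + 0.254*log2(0.254/0.562) = 0.2821

0.2821 bits


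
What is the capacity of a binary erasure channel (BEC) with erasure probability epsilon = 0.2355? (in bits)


C = 1 - epsilon = 1 - 0.2355 = 0.7645

0.7645 bits


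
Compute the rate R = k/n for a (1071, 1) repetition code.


Rate = k/n = 1/1071

1/1071


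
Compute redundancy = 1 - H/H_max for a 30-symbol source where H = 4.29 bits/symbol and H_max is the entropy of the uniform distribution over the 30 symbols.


H_max = log2(K) = log2(30) = 4.9069 bits/symbol. Redundancy = 1 - H/H_max = 1 - 4.29/4.9069 = 1 - 0.8743 = 0.1257

0.1257


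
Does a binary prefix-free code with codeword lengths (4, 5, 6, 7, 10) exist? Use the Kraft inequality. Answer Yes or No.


Kraft sum = sum(2^(-l_i)) = 0.1182, need <= 1. Result: satisfied (a binary prefix-free code with these lengths exists)

Yes


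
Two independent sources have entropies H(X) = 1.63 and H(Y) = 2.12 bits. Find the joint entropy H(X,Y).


For independent variables, H(X,Y) = H(X) + H(Y) = 1.63 + 2.12 = 3.75

3.75 bits


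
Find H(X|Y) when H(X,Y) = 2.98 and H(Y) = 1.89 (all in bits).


H(X|Y) = H(X,Y) - H(Y) = 2.98 - 1.89 = 1.09

1.09 bits


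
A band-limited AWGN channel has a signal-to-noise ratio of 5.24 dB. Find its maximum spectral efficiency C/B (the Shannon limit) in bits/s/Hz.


SNR_linear = 10^(5.24/10) = 3.342; C/B = log2(1 + SNR_linear) = log2(1 + 3.342) = 2.1183

2.1183 bits/s/Hz


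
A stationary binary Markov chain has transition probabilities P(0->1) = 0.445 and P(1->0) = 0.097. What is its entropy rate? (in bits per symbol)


Stationary distribution: pi_0 = p10/(p01+p10) = 0.179, pi_1 = 0.821. Entropy rate H' = pi_0*H(p01) + pi_1*H(p10) = 0.179*0.9913 + 0.821*0.4594 = 0.5546

0.5546 bits/symbol


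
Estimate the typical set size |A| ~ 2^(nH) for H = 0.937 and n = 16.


log2|A_typical| = nH = 16 * 0.937 = 14.992, so |A_typical| ~ 2^14.992 = 3.259e+04

3.259e+04


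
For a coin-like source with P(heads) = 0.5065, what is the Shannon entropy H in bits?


H = -p*log2(p) - (1-p)*log2(1-p). -0.5065*log2(0.5065) = 0.497062; -0.4935*log2(0.4935) = 0.502816. H = 0.497062 + 0.502816 = 0.9999

0.9999 bits


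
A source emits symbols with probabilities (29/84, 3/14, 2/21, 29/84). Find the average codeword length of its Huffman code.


Huffman construction (repeatedly merge the two least-probable nodes; each merge adds 1 bit to every symbol beneath it): 2/21 + 3/14 = 13/42; 13/42 + 29/84 = 55/84; 29/84 + 55/84 = 1. Resulting codeword lengths (in the order the probabilities were given): (2, 3, 3, 1). L_avg = sum(p_i * l_i) = 29/84*2 + 3/14*3 + 2/21*3 + 29/84*1 = 55/28 = 1.9643

1.9643 bits


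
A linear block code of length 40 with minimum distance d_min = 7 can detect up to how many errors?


Detection capability = d_min - 1 = 7 - 1 = 6

6 errors


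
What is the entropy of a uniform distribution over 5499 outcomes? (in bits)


H = log2(n) = log2(5499) = 12.425

12.425 bits


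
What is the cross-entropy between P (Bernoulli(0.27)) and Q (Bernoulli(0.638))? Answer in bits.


H(P,Q) = -p*log2(q) - (1-p)*log2(1-q). -0.27*log2(0.638) = 0.175060; -0.73*log2(0.362) = 1.070135. H(P,Q) = 0.175060 + 1.070135 = 1.2452

1.2452 bits


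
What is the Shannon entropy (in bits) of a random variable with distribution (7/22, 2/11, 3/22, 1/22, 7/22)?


H = -sum(p_i * log2(p_i)). Terms: -(7/22)*log2(7/22) = 0.525661; -(2/11)*log2(2/11) = 0.447169; -(3/22)*log2(3/22) = 0.391973; -(1/22)*log2(1/22) = 0.202701; -(7/22)*log2(7/22) = 0.525661. H = 0.525661 + 0.447169 + 0.391973 + 0.202701 + 0.525661 = 2.0932

2.0932 bits


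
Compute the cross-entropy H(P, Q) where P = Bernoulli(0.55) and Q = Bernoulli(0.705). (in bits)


H(P,Q) = -p*log2(q) - (1-p)*log2(1-q). -0.55*log2(0.705) = 0.277368; -0.45*log2(0.295) = 0.792546. H(P,Q) = 0.277368 + 0.792546 = 1.0699

1.0699 bits


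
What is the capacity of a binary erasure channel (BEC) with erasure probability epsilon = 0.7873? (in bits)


C = 1 - epsilon = 1 - 0.7873 = 0.2127

0.2127 bits


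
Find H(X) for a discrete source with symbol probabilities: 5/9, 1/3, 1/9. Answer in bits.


H = -sum(p_i * log2(p_i)). Terms: -(5/9)*log2(5/9) = 0.471109; -(1/3)*log2(1/3) = 0.528321; -(1/9)*log2(1/9) = 0.352214. H = 0.471109 + 0.528321 + 0.352214 = 1.3516

1.3516 bits


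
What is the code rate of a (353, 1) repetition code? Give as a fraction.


Rate = k/n = 1/353

1/353


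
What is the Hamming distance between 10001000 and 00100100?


Count differing positions: ^ . ^ . ^ ^ . . = 4 differences

4


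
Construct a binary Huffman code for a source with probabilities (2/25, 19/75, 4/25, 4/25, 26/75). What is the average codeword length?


Huffman construction (repeatedly merge the two least-probable nodes; each merge adds 1 bit to every symbol beneath it): 2/25 + 4/25 = 6/25; 4/25 + 6/25 = 2/5; 19/75 + 26/75 = 3/5; 2/5 + 3/5 = 1. Resulting codeword lengths (in the order the probabilities were given): (3, 2, 3, 2, 2). L_avg = sum(p_i * l_i) = 2/25*3 + 19/75*2 + 4/25*3 + 4/25*2 + 26/75*2 = 56/25 = 2.24

2.24 bits


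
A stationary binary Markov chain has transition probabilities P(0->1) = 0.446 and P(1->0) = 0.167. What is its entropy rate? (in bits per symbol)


Stationary distribution: pi_0 = p10/(p01+p10) = 0.2724, pi_1 = 0.7276. Entropy rate H' = pi_0*H(p01) + pi_1*H(p10) = 0.2724*0.9916 + 0.7276*0.6508 = 0.7436

0.7436 bits/symbol


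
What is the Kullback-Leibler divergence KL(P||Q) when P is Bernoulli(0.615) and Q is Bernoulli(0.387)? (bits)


KL = p*log2(p/q) + (1-p)*log2((1-p)/(1-q)) = 0.615*log2(0.615/0.387) + 0.385*log2(0.385/0.613) = 0.1526

0.1526 bits


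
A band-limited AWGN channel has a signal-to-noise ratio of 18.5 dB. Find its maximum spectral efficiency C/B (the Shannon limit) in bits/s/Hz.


SNR_linear = 10^(18.5/10) = 70.7946; C/B = log2(1 + SNR_linear) = log2(1 + 70.7946) = 6.1658

6.1658 bits/s/Hz


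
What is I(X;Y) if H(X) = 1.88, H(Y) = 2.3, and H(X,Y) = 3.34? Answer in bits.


I(X;Y) = H(X) + H(Y) - H(X,Y) = 1.88 + 2.3 - 3.34 = 0.84

0.84 bits


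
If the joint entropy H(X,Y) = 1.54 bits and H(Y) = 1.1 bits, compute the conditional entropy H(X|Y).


H(X|Y) = H(X,Y) - H(Y) = 1.54 - 1.1 = 0.44

0.44 bits


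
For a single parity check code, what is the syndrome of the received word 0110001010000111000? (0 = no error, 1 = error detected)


Syndrome = XOR of all bits = 0 XOR 1 XOR 1 XOR 0 XOR 0 XOR 0 XOR 1 XOR 0 XOR 1 XOR 0 XOR 0 XOR 0 XOR 0 XOR 1 XOR 1 XOR 1 XOR 0 XOR 0 XOR 0 = 1

1


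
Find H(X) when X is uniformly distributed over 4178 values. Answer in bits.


H = log2(n) = log2(4178) = 12.0286

12.0286 bits


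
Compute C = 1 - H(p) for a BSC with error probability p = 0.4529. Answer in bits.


H(p) = -p*log2(p) - (1-p)*log2(1-p) = -0.4529*log2(0.4529) - 0.5471*log2(0.5471) = 0.517545 + 0.476045 = 0.9936. C = 1 - H(p) = 1 - 0.9936 = 0.0064

0.0064 bits


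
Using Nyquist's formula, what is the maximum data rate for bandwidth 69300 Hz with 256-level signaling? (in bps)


Rate = 2 * B * log2(M) = 2 * 69300 * 8.0 = 1108800.0

1108800.0 bps


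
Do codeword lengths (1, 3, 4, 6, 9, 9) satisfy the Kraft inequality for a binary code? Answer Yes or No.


Kraft sum = sum(2^(-l_i)) = 0.707, need <= 1. Result: satisfied (a binary prefix-free code with these lengths exists)

Yes


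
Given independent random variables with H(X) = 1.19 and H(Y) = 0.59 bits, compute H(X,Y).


For independent variables, H(X,Y) = H(X) + H(Y) = 1.19 + 0.59 = 1.78

1.78 bits


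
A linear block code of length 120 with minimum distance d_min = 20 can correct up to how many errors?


Correction capability = floor((d-1)/2) = floor((20-1)/2) = 9

9 errors


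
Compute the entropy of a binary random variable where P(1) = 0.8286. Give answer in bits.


H = -p*log2(p) - (1-p)*log2(1-p). -0.8286*log2(0.8286) = 0.224760; -0.1714*log2(0.1714) = 0.436138. H = 0.224760 + 0.436138 = 0.6609

0.6609 bits


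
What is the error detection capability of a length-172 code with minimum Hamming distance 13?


Detection capability = d_min - 1 = 13 - 1 = 12

12 errors


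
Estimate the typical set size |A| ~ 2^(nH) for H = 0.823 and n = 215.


log2|A_typical| = nH = 215 * 0.823 = 176.945, so |A_typical| ~ 2^176.945 = 1.844e+53

1.844e+53


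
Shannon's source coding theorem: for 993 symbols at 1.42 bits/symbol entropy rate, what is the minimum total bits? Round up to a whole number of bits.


Minimum bits >= n * H = 993 * 1.42 = 1410.06, rounded up to a whole number of bits = 1411

1411 bits


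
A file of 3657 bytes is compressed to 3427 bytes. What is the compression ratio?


Ratio = original / compressed = 3657 / 3427 = 1.0671

1.0671


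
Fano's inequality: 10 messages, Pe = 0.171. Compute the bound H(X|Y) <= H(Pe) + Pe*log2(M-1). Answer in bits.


H(Pe) = -Pe*log2(Pe) - (1-Pe)*log2(1-Pe) = -0.171*log2(0.171) - 0.829*log2(0.829) = 0.435696 + 0.224291 = 0.66. Pe*log2(M-1) = 0.171*log2(9) = 0.542057. Bound = H(Pe) + Pe*log2(M-1) = 0.435696 + 0.224291 + 0.542057 = 1.202

1.202 bits


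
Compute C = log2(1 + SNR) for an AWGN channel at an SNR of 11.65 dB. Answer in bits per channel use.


SNR_linear = 10^(11.65/10) = 14.6218; C = log2(1 + SNR_linear) = log2(1 + 14.6218) = 3.9655

3.9655 bits/channel use


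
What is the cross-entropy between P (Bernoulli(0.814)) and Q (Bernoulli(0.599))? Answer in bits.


H(P,Q) = -p*log2(q) - (1-p)*log2(1-q). -0.814*log2(0.599) = 0.601849; -0.186*log2(0.401) = 0.245209. H(P,Q) = 0.601849 + 0.245209 = 0.8471

0.8471 bits


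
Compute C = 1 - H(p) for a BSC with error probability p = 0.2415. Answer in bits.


H(p) = -p*log2(p) - (1-p)*log2(1-p) = -0.2415*log2(0.2415) - 0.7585*log2(0.7585) = 0.495052 + 0.302474 = 0.7975. C = 1 - H(p) = 1 - 0.7975 = 0.2025

0.2025 bits
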